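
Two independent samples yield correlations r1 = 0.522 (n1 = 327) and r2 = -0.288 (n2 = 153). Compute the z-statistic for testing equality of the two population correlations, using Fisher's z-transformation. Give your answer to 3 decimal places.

8.865

Fisher z-transforms: z1 = atanh(0.522) = 0.579085, z2 = atanh(-0.288) = -0.296384; difference d = 0.875469
Var(d) = 1/324 + 1/150 = 0.0030864 + 0.0066667 = 0.0097531
z = d/√Var(d) = 0.875469 / √0.0097531 = 0.875469 / 0.098758 = 8.865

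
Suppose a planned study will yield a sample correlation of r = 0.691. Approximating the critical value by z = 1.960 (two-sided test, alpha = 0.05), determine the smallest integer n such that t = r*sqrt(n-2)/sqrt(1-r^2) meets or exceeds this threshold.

7

Need r·√(n−2)/√(1−r²) ≥ 1.960
√(n−2) ≥ 1.960·√(1−0.477481) / 0.691 = 1.960·0.722855 / 0.691 = 2.0504
n−2 ≥ 4.2041  ⇒  n ≥ 6.2041
Smallest integer n = 7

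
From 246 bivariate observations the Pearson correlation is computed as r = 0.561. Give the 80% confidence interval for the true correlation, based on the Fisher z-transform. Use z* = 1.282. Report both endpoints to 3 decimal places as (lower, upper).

(0.502, 0.615)

Fisher z: z_r = atanh(r) = ½·ln((1+0.561)/(1−0.561)) = 0.634291
SE(z) = 1/√(n−3) = 1/√243 = 0.064150
80% ⇒ z* = 1.282; margin = 1.282·0.064150 = 0.082240
CI on z-scale: (0.552051, 0.716531)
Back-transform: tanh(0.552051) = 0.502056, tanh(0.716531) = 0.614756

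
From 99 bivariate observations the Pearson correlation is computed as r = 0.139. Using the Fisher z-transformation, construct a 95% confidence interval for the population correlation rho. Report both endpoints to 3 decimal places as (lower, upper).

(-0.060, 0.327)

Fisher z: z_r = atanh(r) = ½·ln((1+0.139)/(1−0.139)) = 0.139906
SE(z) = 1/√(n−3) = 1/√96 = 0.102062
95% ⇒ z* = 1.960; margin = 1.960·0.102062 = 0.200042
CI on z-scale: (-0.060136, 0.339948)
Back-transform: tanh(-0.060136) = -0.060064, tanh(0.339948) = 0.327431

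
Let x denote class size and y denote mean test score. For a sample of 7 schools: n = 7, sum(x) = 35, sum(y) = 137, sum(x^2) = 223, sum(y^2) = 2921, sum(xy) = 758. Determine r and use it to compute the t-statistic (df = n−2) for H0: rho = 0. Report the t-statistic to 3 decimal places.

2.077

S_xy = nΣxy − ΣxΣy = 7·758 − 35·137 = 5306 − 4795 = 511
S_xx = nΣx² − (Σx)² = 7·223 − 35² = 1561 − 1225 = 336
S_yy = nΣy² − (Σy)² = 7·2921 − 137² = 20447 − 18769 = 1678
r = S_xy / √(S_xx·S_yy) = 511 / √(336·1678) = 511 / √563808 = 511 / 750.8715 = 0.6805
t = r·√(n−2)/√(1−r²) = 0.6805·√5 / √(1−0.463080) = 1.521644 / 0.732748 = 2.077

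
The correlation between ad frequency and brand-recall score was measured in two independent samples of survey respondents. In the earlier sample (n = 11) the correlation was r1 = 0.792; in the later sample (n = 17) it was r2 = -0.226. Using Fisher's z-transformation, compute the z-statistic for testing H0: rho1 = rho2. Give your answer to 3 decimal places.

2.948

Fisher z-transforms: z1 = atanh(0.792) = 1.076775, z2 = atanh(-0.226) = -0.229970; difference d = 1.306745
Var(d) = 1/8 + 1/14 = 0.1250000 + 0.0714286 = 0.1964286
z = d/√Var(d) = 1.306745 / √0.1964286 = 1.306745 / 0.443203 = 2.948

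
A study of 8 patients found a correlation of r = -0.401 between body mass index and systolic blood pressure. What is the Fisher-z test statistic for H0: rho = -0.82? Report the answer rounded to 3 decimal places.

1.637

Fisher z: atanh(-0.401) = -0.424840, atanh(-0.82) = -1.156817
z = (z_r − z_0)·√(n−3) = (-0.424840 − (-1.156817))·√5 = 0.731977 · 2.236068 = 1.637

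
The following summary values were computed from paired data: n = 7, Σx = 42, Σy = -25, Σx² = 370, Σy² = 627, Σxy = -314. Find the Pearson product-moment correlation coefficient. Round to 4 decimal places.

-0.6511

S_xy = nΣxy − ΣxΣy = 7·(-314) − 42·(-25) = -2198 − (-1050) = -1148
S_xx = nΣx² − (Σx)² = 7·370 − 42² = 2590 − 1764 = 826
S_yy = nΣy² − (Σy)² = 7·627 − (-25)² = 4389 − 625 = 3764
r = S_xy / √(S_xx·S_yy) = -1148 / √(826·3764) = -1148 / √3109064 = -1148 / 1763.2538 = -0.6511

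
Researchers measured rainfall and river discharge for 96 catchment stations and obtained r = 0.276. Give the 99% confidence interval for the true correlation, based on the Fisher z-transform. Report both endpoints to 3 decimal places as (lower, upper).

(0.016, 0.501)

Fisher z: z_r = atanh(r) = ½·ln((1+0.276)/(1−0.276)) = 0.283347
SE(z) = 1/√(n−3) = 1/√93 = 0.103695
99% ⇒ z* = 2.576; margin = 2.576·0.103695 = 0.267118
CI on z-scale: (0.016229, 0.550465)
Back-transform: tanh(0.016229) = 0.016228, tanh(0.550465) = 0.500869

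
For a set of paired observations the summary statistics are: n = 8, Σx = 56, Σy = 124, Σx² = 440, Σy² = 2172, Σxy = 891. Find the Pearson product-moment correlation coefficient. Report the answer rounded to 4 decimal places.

0.2100

Numerator: nΣxy − (Σx)(Σy) = 8·891 − (56)(124) = 184
Denominator: √[(nΣx²−(Σx)²)(nΣy²−(Σy)²)]
  nΣx²−(Σx)² = 8·440 − 3136 = 384;  nΣy²−(Σy)² = 8·2172 − 15376 = 2000
  √(384·2000) = √768000 = 876.3561
r = 184 / 876.3561 = 0.2100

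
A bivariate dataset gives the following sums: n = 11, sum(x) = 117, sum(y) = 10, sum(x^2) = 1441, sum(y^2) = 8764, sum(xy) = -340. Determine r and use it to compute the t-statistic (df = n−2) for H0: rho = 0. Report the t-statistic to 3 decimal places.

S_xy = nΣxy − ΣxΣy = 11·(-340) − 117·10 = -3740 − 1170 = -4910
S_xx = nΣx² − (Σx)² = 11·1441 − 117² = 15851 − 13689 = 2162
S_yy = nΣy² − (Σy)² = 11·8764 − 10² = 96404 − 100 = 96304
r = S_xy / √(S_xx·S_yy) = -4910 / √(2162·96304) = -4910 / √208209248 = -4910 / 14429.4576 = -0.3403
t = r·√(n−2)/√(1−r²) = -0.3403·√9 / √(1−0.115804) = -1.020900 / 0.940317 = -1.086

-1.086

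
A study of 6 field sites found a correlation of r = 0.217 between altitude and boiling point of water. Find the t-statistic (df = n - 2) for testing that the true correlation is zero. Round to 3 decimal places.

0.445

1 − r² = 1 − 0.047089 = 0.952911;  √(1−r²) = 0.976172
√(n−2) = √4 = 2.000000
t = r·√(n−2)/√(1−r²) = 0.217 · 2.000000 / 0.976172 = 0.445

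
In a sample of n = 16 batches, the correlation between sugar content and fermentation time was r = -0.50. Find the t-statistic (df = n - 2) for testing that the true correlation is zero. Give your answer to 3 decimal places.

t = r·√(n−2) / √(1−r²) with r = -0.50, n = 16
  = -0.50·√14 / √(1 − 0.2500)
  = -0.50·3.741657 / 0.866025
  = -1.870829 / 0.866025 = -2.160

-2.160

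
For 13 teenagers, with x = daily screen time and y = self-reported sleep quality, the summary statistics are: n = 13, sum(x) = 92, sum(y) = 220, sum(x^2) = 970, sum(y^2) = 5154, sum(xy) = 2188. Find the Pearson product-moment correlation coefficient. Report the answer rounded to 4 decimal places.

0.9342

S_xy = nΣxy − ΣxΣy = 13·2188 − 92·220 = 28444 − 20240 = 8204
S_xx = nΣx² − (Σx)² = 13·970 − 92² = 12610 − 8464 = 4146
S_yy = nΣy² − (Σy)² = 13·5154 − 220² = 67002 − 48400 = 18602
r = S_xy / √(S_xx·S_yy) = 8204 / √(4146·18602) = 8204 / √77123892 = 8204 / 8782.0210 = 0.9342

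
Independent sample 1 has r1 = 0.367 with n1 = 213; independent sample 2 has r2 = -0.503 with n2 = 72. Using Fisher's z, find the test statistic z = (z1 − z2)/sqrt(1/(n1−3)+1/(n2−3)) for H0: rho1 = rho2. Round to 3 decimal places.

6.762

z1 = atanh(0.367) = 0.384952,  z2 = atanh(-0.503) = -0.553314
SE = √(1/(n1−3) + 1/(n2−3)) = √(1/210 + 1/69) = √(0.0047619 + 0.0144928) = √0.0192547 = 0.138761
z = (z1 − z2)/SE = (0.384952 − (-0.553314)) / 0.138761 = 0.938266 / 0.138761 = 6.762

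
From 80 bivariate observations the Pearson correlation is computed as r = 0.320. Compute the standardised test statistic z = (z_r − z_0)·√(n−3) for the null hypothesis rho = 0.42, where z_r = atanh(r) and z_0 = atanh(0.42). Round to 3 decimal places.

z_r = atanh(0.320) = 0.331647,  z_0 = atanh(0.42) = 0.447692
SE = 1/√(n−3) = 1/√77 = 0.113961
z = (z_r − z_0)/SE = (0.331647 − 0.447692) / 0.113961 = -0.116045 / 0.113961 = -1.018

-1.018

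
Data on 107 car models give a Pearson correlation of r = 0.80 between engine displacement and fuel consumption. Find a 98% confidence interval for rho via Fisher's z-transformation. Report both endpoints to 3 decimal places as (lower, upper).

(0.702, 0.868)

z_r = atanh(0.80) = 1.098612;  SE = 1/√(n−3) = 1/√104 = 0.098058
z-limits: 1.098612 ± 2.326·0.098058 = 1.098612 ± 0.228083 = [0.870529, 1.326695]
ρ-limits: (tanh 0.870529, tanh 1.326695) = (0.702, 0.868)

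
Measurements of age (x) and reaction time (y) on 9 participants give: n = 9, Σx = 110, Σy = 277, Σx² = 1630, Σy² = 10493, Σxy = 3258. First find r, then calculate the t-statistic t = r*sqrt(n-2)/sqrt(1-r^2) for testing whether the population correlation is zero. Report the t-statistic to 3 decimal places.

-0.457

S_xy = nΣxy − ΣxΣy = 9·3258 − 110·277 = 29322 − 30470 = -1148
S_xx = nΣx² − (Σx)² = 9·1630 − 110² = 14670 − 12100 = 2570
S_yy = nΣy² − (Σy)² = 9·10493 − 277² = 94437 − 76729 = 17708
r = S_xy / √(S_xx·S_yy) = -1148 / √(2570·17708) = -1148 / √45509560 = -1148 / 6746.0774 = -0.1702
t = r·√(n−2)/√(1−r²) = -0.1702·√7 / √(1−0.028968) = -0.450307 / 0.985410 = -0.457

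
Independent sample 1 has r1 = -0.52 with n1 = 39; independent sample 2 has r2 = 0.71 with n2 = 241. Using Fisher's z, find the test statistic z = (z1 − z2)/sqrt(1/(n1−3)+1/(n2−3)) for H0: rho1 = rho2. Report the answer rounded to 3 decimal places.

Fisher z-transforms: z1 = atanh(-0.52) = -0.576340, z2 = atanh(0.71) = 0.887184; difference d = -1.463524
Var(d) = 1/36 + 1/238 = 0.0277778 + 0.0042017 = 0.0319795
z = d/√Var(d) = -1.463524 / √0.0319795 = -1.463524 / 0.178828 = -8.184

-8.184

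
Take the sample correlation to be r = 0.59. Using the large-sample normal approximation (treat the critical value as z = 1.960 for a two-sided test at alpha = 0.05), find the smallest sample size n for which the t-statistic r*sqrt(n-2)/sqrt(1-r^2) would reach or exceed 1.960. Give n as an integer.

Need r·√(n−2)/√(1−r²) ≥ 1.960
√(n−2) ≥ 1.960·√(1−0.3481) / 0.59 = 1.960·0.807403 / 0.59 = 2.6822
n−2 ≥ 7.1942  ⇒  n ≥ 9.1942
Smallest integer n = 10

10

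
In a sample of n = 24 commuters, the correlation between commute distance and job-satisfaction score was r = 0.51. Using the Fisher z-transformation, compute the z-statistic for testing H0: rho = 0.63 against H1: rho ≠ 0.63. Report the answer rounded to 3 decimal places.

-0.819

z_r = atanh(0.51) = 0.562730,  z_0 = atanh(0.63) = 0.741416
SE = 1/√(n−3) = 1/√21 = 0.218218
z = (z_r − z_0)/SE = (0.562730 − 0.741416) / 0.218218 = -0.178686 / 0.218218 = -0.819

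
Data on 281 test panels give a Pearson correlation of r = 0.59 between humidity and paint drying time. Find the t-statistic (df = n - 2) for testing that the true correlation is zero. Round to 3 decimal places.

12.206

t = r·√(n−2) / √(1−r²) with r = 0.59, n = 281
  = 0.59·√279 / √(1 − 0.3481)
  = 0.59·16.703293 / 0.807403
  = 9.854943 / 0.807403 = 12.206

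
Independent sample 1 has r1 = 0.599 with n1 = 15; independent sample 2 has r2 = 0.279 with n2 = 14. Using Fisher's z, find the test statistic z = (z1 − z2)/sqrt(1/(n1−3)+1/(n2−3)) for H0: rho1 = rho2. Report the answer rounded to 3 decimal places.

0.970

Fisher z-transforms: z1 = atanh(0.599) = 0.691586, z2 = atanh(0.279) = 0.286597; difference d = 0.404989
Var(d) = 1/12 + 1/11 = 0.0833333 + 0.0909091 = 0.1742424
z = d/√Var(d) = 0.404989 / √0.1742424 = 0.404989 / 0.417424 = 0.970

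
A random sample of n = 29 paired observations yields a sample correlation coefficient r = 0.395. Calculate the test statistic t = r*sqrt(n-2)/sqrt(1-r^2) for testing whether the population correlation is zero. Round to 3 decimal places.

2.234

1 − r² = 1 − 0.156025 = 0.843975;  √(1−r²) = 0.918681
√(n−2) = √27 = 5.196152
t = r·√(n−2)/√(1−r²) = 0.395 · 5.196152 / 0.918681 = 2.234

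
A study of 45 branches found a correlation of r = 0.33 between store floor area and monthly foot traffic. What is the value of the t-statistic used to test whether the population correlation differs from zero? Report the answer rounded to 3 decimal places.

t = r·√(n−2) / √(1−r²) with r = 0.33, n = 45
  = 0.33·√43 / √(1 − 0.1089)
  = 0.33·6.557439 / 0.943981
  = 2.163955 / 0.943981 = 2.292

2.292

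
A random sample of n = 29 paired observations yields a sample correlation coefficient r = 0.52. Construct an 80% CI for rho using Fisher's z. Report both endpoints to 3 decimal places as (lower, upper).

(0.314, 0.679)

z_r = atanh(0.52) = 0.576340;  SE = 1/√(n−3) = 1/√26 = 0.196116
z-limits: 0.576340 ± 1.282·0.196116 = 0.576340 ± 0.251421 = [0.324919, 0.827761]
ρ-limits: (tanh 0.324919, tanh 0.827761) = (0.314, 0.679)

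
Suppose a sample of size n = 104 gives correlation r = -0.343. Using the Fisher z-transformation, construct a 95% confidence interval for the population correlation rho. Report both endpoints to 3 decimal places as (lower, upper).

(-0.502, -0.161)

Fisher z: z_r = atanh(r) = ½·ln((1+(-0.343))/(1−(-0.343))) = -0.357489
SE(z) = 1/√(n−3) = 1/√101 = 0.099504
95% ⇒ z* = 1.960; margin = 1.960·0.099504 = 0.195028
CI on z-scale: (-0.552517, -0.162461)
Back-transform: tanh(-0.552517) = -0.502404, tanh(-0.162461) = -0.161047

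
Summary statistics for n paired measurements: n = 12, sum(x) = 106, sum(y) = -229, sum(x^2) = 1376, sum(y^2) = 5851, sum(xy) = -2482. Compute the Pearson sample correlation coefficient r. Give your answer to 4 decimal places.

S_xy = nΣxy − ΣxΣy = 12·(-2482) − 106·(-229) = -29784 − (-24274) = -5510
S_xx = nΣx² − (Σx)² = 12·1376 − 106² = 16512 − 11236 = 5276
S_yy = nΣy² − (Σy)² = 12·5851 − (-229)² = 70212 − 52441 = 17771
r = S_xy / √(S_xx·S_yy) = -5510 / √(5276·17771) = -5510 / √93759796 = -5510 / 9682.9642 = -0.5690

-0.5690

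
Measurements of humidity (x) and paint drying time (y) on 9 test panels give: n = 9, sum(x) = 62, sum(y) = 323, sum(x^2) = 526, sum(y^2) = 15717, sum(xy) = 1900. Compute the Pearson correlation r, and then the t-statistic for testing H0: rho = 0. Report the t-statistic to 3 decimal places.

S_xy = nΣxy − ΣxΣy = 9·1900 − 62·323 = 17100 − 20026 = -2926
S_xx = nΣx² − (Σx)² = 9·526 − 62² = 4734 − 3844 = 890
S_yy = nΣy² − (Σy)² = 9·15717 − 323² = 141453 − 104329 = 37124
r = S_xy / √(S_xx·S_yy) = -2926 / √(890·37124) = -2926 / √33040360 = -2926 / 5748.0745 = -0.5090
t = r·√(n−2)/√(1−r²) = -0.5090·√7 / √(1−0.259081) = -1.346687 / 0.860767 = -1.565

-1.565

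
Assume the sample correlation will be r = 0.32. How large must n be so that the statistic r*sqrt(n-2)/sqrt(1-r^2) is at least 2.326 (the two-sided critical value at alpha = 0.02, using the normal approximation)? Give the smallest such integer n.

50

Need r·√(n−2)/√(1−r²) ≥ 2.326
√(n−2) ≥ 2.326·√(1−0.1024) / 0.32 = 2.326·0.947418 / 0.32 = 6.8865
n−2 ≥ 47.4239  ⇒  n ≥ 49.4239
Smallest integer n = 50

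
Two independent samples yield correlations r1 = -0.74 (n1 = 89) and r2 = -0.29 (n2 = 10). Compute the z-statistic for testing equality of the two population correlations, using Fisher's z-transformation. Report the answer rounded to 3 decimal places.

z1 = atanh(-0.74) = -0.950479,  z2 = atanh(-0.29) = -0.298566
SE = √(1/(n1−3) + 1/(n2−3)) = √(1/86 + 1/7) = √(0.0116279 + 0.1428571) = √0.1544850 = 0.393046
z = (z1 − z2)/SE = (-0.950479 − (-0.298566)) / 0.393046 = -0.651913 / 0.393046 = -1.659

-1.659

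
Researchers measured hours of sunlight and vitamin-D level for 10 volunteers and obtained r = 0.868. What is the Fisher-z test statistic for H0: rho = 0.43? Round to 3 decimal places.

Fisher z: atanh(0.868) = 1.324911, atanh(0.43) = 0.459897
z = (z_r − z_0)·√(n−3) = (1.324911 − 0.459897)·√7 = 0.865014 · 2.645751 = 2.289

2.289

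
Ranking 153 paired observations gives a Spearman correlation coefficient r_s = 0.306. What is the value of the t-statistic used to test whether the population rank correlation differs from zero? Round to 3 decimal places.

1 − r_s² = 1 − 0.093636 = 0.906364;  √(1−r_s²) = 0.952032
√(n−2) = √151 = 12.288206
t = r_s·√(n−2)/√(1−r_s²) = 0.306 · 12.288206 / 0.952032 = 3.950

3.950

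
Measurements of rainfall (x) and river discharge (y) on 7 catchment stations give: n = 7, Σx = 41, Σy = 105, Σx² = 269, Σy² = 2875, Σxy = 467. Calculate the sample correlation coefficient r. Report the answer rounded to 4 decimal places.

-0.7641

Numerator: nΣxy − (Σx)(Σy) = 7·467 − (41)(105) = -1036
Denominator: √[(nΣx²−(Σx)²)(nΣy²−(Σy)²)]
  nΣx²−(Σx)² = 7·269 − 1681 = 202;  nΣy²−(Σy)² = 7·2875 − 11025 = 9100
  √(202·9100) = √1838200 = 1355.8023
r = -1036 / 1355.8023 = -0.7641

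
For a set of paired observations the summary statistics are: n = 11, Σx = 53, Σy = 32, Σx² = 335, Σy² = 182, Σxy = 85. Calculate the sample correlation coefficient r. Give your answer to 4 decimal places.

-0.8222

Numerator: nΣxy − (Σx)(Σy) = 11·85 − (53)(32) = -761
Denominator: √[(nΣx²−(Σx)²)(nΣy²−(Σy)²)]
  nΣx²−(Σx)² = 11·335 − 2809 = 876;  nΣy²−(Σy)² = 11·182 − 1024 = 978
  √(876·978) = √856728 = 925.5960
r = -761 / 925.5960 = -0.8222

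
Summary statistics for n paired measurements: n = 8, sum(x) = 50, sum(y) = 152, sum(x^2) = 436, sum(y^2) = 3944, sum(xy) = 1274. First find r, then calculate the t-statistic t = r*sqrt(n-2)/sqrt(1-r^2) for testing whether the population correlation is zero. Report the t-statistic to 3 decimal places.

4.976

Numerator: nΣxy − (Σx)(Σy) = 8·1274 − (50)(152) = 2592
Denominator: √[(nΣx²−(Σx)²)(nΣy²−(Σy)²)]
  nΣx²−(Σx)² = 8·436 − 2500 = 988;  nΣy²−(Σy)² = 8·3944 − 23104 = 8448
  √(988·8448) = √8346624 = 2889.0524
r = 2592 / 2889.0524 = 0.8972
t = r·√(n−2)/√(1−r²) = 0.8972·√6 / √(1−0.804968) = 2.197682 / 0.441624 = 4.976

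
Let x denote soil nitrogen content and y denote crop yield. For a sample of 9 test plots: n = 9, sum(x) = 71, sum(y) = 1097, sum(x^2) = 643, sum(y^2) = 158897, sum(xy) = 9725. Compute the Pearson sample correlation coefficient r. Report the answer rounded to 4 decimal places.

Numerator: nΣxy − (Σx)(Σy) = 9·9725 − (71)(1097) = 9638
Denominator: √[(nΣx²−(Σx)²)(nΣy²−(Σy)²)]
  nΣx²−(Σx)² = 9·643 − 5041 = 746;  nΣy²−(Σy)² = 9·158897 − 1203409 = 226664
  √(746·226664) = √169091344 = 13003.5128
r = 9638 / 13003.5128 = 0.7412

0.7412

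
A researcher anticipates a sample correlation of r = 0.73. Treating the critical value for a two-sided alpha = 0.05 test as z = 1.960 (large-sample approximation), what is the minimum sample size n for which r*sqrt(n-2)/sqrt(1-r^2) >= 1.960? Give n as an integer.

r√(n−2)/√(1−r²) ≥ 1.960  ⇔  n−2 ≥ (1.960)²·(1−r²)/r²
(1−r²)/r² = (1−0.5329)/0.5329 = 0.8765
n ≥ 2 + 3.8416·0.8765 = 2 + 3.3672 = 5.3672
⌈5.3672⌉ = 6

6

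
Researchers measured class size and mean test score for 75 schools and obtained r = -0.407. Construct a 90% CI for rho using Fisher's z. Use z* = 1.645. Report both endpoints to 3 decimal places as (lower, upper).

z_r = atanh(-0.407) = -0.432010;  SE = 1/√(n−3) = 1/√72 = 0.117851
z-limits: -0.432010 ± 1.645·0.117851 = -0.432010 ± 0.193865 = [-0.625875, -0.238145]
ρ-limits: (tanh -0.625875, tanh -0.238145) = (-0.555, -0.234)

(-0.555, -0.234)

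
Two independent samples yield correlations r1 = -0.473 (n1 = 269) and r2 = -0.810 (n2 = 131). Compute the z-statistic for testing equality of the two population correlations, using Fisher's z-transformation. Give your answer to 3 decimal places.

Fisher z-transforms: z1 = atanh(-0.473) = -0.513928, z2 = atanh(-0.810) = -1.127029; difference d = 0.613101
Var(d) = 1/266 + 1/128 = 0.0037594 + 0.0078125 = 0.0115719
z = d/√Var(d) = 0.613101 / √0.0115719 = 0.613101 / 0.107573 = 5.699

5.699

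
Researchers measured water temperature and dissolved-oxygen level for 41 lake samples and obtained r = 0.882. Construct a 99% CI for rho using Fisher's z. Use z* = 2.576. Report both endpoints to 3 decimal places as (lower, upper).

z_r = atanh(0.882) = 1.384703;  SE = 1/√(n−3) = 1/√38 = 0.162221
z-limits: 1.384703 ± 2.576·0.162221 = 1.384703 ± 0.417881 = [0.966822, 1.802584]
ρ-limits: (tanh 0.966822, tanh 1.802584) = (0.747, 0.947)

(0.747, 0.947)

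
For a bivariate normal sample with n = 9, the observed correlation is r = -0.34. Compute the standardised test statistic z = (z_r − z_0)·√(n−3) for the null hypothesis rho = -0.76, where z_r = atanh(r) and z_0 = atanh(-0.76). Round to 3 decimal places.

z_r = atanh(-0.34) = -0.354093,  z_0 = atanh(-0.76) = -0.996215
SE = 1/√(n−3) = 1/√6 = 0.408248
z = (z_r − z_0)/SE = (-0.354093 − (-0.996215)) / 0.408248 = 0.642122 / 0.408248 = 1.573

1.573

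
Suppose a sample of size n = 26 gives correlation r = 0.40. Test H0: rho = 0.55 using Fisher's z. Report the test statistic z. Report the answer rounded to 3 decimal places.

z_r = atanh(0.40) = 0.423649,  z_0 = atanh(0.55) = 0.618381
SE = 1/√(n−3) = 1/√23 = 0.208514
z = (z_r − z_0)/SE = (0.423649 − 0.618381) / 0.208514 = -0.194732 / 0.208514 = -0.934

-0.934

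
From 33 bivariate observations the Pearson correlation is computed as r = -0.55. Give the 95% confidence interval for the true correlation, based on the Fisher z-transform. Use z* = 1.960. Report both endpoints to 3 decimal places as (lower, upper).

(-0.751, -0.255)

Fisher z: z_r = atanh(r) = ½·ln((1+(-0.55))/(1−(-0.55))) = -0.618381
SE(z) = 1/√(n−3) = 1/√30 = 0.182574
95% ⇒ z* = 1.960; margin = 1.960·0.182574 = 0.357845
CI on z-scale: (-0.976226, -0.260536)
Back-transform: tanh(-0.976226) = -0.751428, tanh(-0.260536) = -0.254797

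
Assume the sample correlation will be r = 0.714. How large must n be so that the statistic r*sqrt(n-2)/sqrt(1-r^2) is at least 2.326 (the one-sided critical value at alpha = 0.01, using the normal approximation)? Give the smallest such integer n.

8

r√(n−2)/√(1−r²) ≥ 2.326  ⇔  n−2 ≥ (2.326)²·(1−r²)/r²
(1−r²)/r² = (1−0.509796)/0.509796 = 0.9616
n ≥ 2 + 5.410276·0.9616 = 2 + 5.2025 = 7.2025
⌈7.2025⌉ = 8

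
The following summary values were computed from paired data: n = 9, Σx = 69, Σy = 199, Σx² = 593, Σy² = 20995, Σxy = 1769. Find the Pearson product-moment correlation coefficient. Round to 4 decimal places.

S_xy = nΣxy − ΣxΣy = 9·1769 − 69·199 = 15921 − 13731 = 2190
S_xx = nΣx² − (Σx)² = 9·593 − 69² = 5337 − 4761 = 576
S_yy = nΣy² − (Σy)² = 9·20995 − 199² = 188955 − 39601 = 149354
r = S_xy / √(S_xx·S_yy) = 2190 / √(576·149354) = 2190 / √86027904 = 2190 / 9275.1229 = 0.2361

0.2361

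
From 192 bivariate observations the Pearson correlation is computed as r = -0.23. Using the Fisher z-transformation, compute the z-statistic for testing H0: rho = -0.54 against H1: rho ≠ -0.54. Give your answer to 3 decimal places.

5.086

Fisher z: atanh(-0.23) = -0.234189, atanh(-0.54) = -0.604156
z = (z_r − z_0)·√(n−3) = (-0.234189 − (-0.604156))·√189 = 0.369967 · 13.747727 = 5.086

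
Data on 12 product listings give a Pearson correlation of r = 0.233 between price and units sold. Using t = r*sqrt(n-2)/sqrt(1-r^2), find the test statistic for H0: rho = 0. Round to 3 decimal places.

1 − r² = 1 − 0.054289 = 0.945711;  √(1−r²) = 0.972477
√(n−2) = √10 = 3.162278
t = r·√(n−2)/√(1−r²) = 0.233 · 3.162278 / 0.972477 = 0.758

0.758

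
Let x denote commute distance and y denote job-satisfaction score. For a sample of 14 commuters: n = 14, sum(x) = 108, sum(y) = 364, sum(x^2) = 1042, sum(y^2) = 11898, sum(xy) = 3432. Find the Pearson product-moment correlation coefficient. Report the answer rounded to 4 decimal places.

0.8752

S_xy = nΣxy − ΣxΣy = 14·3432 − 108·364 = 48048 − 39312 = 8736
S_xx = nΣx² − (Σx)² = 14·1042 − 108² = 14588 − 11664 = 2924
S_yy = nΣy² − (Σy)² = 14·11898 − 364² = 166572 − 132496 = 34076
r = S_xy / √(S_xx·S_yy) = 8736 / √(2924·34076) = 8736 / √99638224 = 8736 / 9981.8948 = 0.8752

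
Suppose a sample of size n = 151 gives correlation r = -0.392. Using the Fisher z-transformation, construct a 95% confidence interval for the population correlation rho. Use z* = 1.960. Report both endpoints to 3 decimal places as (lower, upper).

z_r = atanh(-0.392) = -0.414161;  SE = 1/√(n−3) = 1/√148 = 0.082199
z-limits: -0.414161 ± 1.960·0.082199 = -0.414161 ± 0.161110 = [-0.575271, -0.253051]
ρ-limits: (tanh -0.575271, tanh -0.253051) = (-0.519, -0.248)

(-0.519, -0.248)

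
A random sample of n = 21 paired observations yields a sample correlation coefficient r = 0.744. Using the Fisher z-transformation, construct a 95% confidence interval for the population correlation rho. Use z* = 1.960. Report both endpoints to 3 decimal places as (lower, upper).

z_r = atanh(0.744) = 0.959380;  SE = 1/√(n−3) = 1/√18 = 0.235702
z-limits: 0.959380 ± 1.960·0.235702 = 0.959380 ± 0.461976 = [0.497404, 1.421356]
ρ-limits: (tanh 0.497404, tanh 1.421356) = (0.460, 0.890)

(0.460, 0.890)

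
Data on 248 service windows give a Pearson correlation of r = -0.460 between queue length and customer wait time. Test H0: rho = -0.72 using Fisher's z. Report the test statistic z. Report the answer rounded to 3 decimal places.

6.423

Fisher z: atanh(-0.460) = -0.497311, atanh(-0.72) = -0.907645
z = (z_r − z_0)·√(n−3) = (-0.497311 − (-0.907645))·√245 = 0.410334 · 15.652476 = 6.423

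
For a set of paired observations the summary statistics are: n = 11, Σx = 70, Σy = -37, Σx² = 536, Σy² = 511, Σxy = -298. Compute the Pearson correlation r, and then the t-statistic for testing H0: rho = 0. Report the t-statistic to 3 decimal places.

Numerator: nΣxy − (Σx)(Σy) = 11·(-298) − (70)(-37) = -688
Denominator: √[(nΣx²−(Σx)²)(nΣy²−(Σy)²)]
  nΣx²−(Σx)² = 11·536 − 4900 = 996;  nΣy²−(Σy)² = 11·511 − 1369 = 4252
  √(996·4252) = √4234992 = 2057.9096
r = -688 / 2057.9096 = -0.3343
t = r·√(n−2)/√(1−r²) = -0.3343·√9 / √(1−0.111756) = -1.002900 / 0.942467 = -1.064

-1.064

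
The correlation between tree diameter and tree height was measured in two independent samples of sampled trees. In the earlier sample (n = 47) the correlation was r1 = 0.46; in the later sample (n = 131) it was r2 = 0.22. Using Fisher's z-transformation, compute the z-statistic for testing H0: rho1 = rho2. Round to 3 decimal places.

Fisher z-transforms: z1 = atanh(0.46) = 0.497311, z2 = atanh(0.22) = 0.223656; difference d = 0.273655
Var(d) = 1/44 + 1/128 = 0.0227273 + 0.0078125 = 0.0305398
z = d/√Var(d) = 0.273655 / √0.0305398 = 0.273655 / 0.174756 = 1.566

1.566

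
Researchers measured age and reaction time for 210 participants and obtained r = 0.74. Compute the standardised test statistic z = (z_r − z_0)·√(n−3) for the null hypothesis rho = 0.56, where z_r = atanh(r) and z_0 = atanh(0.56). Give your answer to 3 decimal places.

4.570

Fisher z: atanh(0.74) = 0.950479, atanh(0.56) = 0.632833
z = (z_r − z_0)·√(n−3) = (0.950479 − 0.632833)·√207 = 0.317646 · 14.387495 = 4.570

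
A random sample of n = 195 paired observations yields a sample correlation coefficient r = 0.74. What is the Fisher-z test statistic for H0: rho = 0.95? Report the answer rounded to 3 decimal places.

-12.212

Fisher z: atanh(0.74) = 0.950479, atanh(0.95) = 1.831781
z = (z_r − z_0)·√(n−3) = (0.950479 − 1.831781)·√192 = -0.881302 · 13.856406 = -12.212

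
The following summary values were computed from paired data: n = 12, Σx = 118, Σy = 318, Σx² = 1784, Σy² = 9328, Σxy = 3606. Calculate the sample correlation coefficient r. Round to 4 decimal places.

S_xy = nΣxy − ΣxΣy = 12·3606 − 118·318 = 43272 − 37524 = 5748
S_xx = nΣx² − (Σx)² = 12·1784 − 118² = 21408 − 13924 = 7484
S_yy = nΣy² − (Σy)² = 12·9328 − 318² = 111936 − 101124 = 10812
r = S_xy / √(S_xx·S_yy) = 5748 / √(7484·10812) = 5748 / √80917008 = 5748 / 8995.3882 = 0.6390

0.6390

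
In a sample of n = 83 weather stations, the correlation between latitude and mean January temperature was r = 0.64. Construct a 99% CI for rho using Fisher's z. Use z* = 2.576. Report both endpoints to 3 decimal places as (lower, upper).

z_r = atanh(0.64) = 0.758174;  SE = 1/√(n−3) = 1/√80 = 0.111803
z-limits: 0.758174 ± 2.576·0.111803 = 0.758174 ± 0.288005 = [0.470169, 1.046179]
ρ-limits: (tanh 0.470169, tanh 1.046179) = (0.438, 0.780)

(0.438, 0.780)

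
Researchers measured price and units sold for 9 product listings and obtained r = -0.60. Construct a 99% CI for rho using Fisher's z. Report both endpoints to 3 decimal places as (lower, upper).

(-0.941, 0.344)

z_r = atanh(-0.60) = -0.693147;  SE = 1/√(n−3) = 1/√6 = 0.408248
z-limits: -0.693147 ± 2.576·0.408248 = -0.693147 ± 1.051647 = [-1.744794, 0.358500]
ρ-limits: (tanh -1.744794, tanh 0.358500) = (-0.941, 0.344)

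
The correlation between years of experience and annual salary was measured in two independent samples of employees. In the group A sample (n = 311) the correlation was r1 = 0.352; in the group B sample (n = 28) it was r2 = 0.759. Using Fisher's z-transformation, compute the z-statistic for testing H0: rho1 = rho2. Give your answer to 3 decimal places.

-3.011

Fisher z-transforms: z1 = atanh(0.352) = 0.367725, z2 = atanh(0.759) = 0.993852; difference d = -0.626127
Var(d) = 1/308 + 1/25 = 0.0032468 + 0.0400000 = 0.0432468
z = d/√Var(d) = -0.626127 / √0.0432468 = -0.626127 / 0.207959 = -3.011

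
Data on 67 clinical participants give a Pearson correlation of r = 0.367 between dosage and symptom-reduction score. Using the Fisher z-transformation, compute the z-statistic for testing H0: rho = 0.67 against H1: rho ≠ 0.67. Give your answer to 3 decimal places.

z_r = atanh(0.367) = 0.384952,  z_0 = atanh(0.67) = 0.810743
SE = 1/√(n−3) = 1/√64 = 0.125000
z = (z_r − z_0)/SE = (0.384952 − 0.810743) / 0.125000 = -0.425791 / 0.125000 = -3.406

-3.406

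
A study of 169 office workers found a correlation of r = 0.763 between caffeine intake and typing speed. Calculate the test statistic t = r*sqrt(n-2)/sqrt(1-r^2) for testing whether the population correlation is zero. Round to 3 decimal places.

15.254

t = r·√(n−2) / √(1−r²) with r = 0.763, n = 169
  = 0.763·√167 / √(1 − 0.582169)
  = 0.763·12.922848 / 0.646398
  = 9.860133 / 0.646398 = 15.254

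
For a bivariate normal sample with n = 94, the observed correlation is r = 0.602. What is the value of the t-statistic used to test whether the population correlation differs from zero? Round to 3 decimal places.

t = r·√(n−2) / √(1−r²) with r = 0.602, n = 94
  = 0.602·√92 / √(1 − 0.362404)
  = 0.602·9.591663 / 0.798496
  = 5.774181 / 0.798496 = 7.231

7.231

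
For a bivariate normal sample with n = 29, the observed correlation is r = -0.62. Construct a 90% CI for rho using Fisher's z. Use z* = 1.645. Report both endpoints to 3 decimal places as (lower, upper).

(-0.781, -0.382)

Fisher z: z_r = atanh(r) = ½·ln((1+(-0.62))/(1−(-0.62))) = -0.725005
SE(z) = 1/√(n−3) = 1/√26 = 0.196116
90% ⇒ z* = 1.645; margin = 1.645·0.196116 = 0.322611
CI on z-scale: (-1.047616, -0.402394)
Back-transform: tanh(-1.047616) = -0.780878, tanh(-0.402394) = -0.381995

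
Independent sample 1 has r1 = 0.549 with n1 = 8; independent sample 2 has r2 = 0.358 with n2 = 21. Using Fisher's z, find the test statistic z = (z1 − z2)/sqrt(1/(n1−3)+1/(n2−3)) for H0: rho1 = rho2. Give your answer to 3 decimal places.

Fisher z-transforms: z1 = atanh(0.549) = 0.616949, z2 = atanh(0.358) = 0.374590; difference d = 0.242359
Var(d) = 1/5 + 1/18 = 0.2000000 + 0.0555556 = 0.2555556
z = d/√Var(d) = 0.242359 / √0.2555556 = 0.242359 / 0.505525 = 0.479

0.479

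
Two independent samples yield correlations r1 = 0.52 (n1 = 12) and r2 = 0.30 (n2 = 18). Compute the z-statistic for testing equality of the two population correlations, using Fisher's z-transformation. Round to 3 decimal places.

z1 = atanh(0.52) = 0.576340,  z2 = atanh(0.30) = 0.309520
SE = √(1/(n1−3) + 1/(n2−3)) = √(1/9 + 1/15) = √(0.1111111 + 0.0666667) = √0.1777778 = 0.421637
z = (z1 − z2)/SE = (0.576340 − 0.309520) / 0.421637 = 0.266820 / 0.421637 = 0.633

0.633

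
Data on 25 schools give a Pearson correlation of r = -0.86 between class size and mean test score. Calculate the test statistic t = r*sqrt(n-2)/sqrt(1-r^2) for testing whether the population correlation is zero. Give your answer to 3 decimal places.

-8.082

t = r·√(n−2) / √(1−r²) with r = -0.86, n = 25
  = -0.86·√23 / √(1 − 0.7396)
  = -0.86·4.795832 / 0.510294
  = -4.124416 / 0.510294 = -8.082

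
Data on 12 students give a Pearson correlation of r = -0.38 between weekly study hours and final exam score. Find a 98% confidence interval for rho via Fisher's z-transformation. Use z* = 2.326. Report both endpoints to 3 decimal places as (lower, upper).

z_r = atanh(-0.38) = -0.400060;  SE = 1/√(n−3) = 1/√9 = 0.333333
z-limits: -0.400060 ± 2.326·0.333333 = -0.400060 ± 0.775333 = [-1.175393, 0.375273]
ρ-limits: (tanh -1.175393, tanh 0.375273) = (-0.826, 0.359)

(-0.826, 0.359)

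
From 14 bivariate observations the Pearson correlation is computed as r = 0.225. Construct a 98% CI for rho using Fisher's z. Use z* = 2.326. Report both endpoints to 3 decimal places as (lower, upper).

z_r = atanh(0.225) = 0.228917;  SE = 1/√(n−3) = 1/√11 = 0.301511
z-limits: 0.228917 ± 2.326·0.301511 = 0.228917 ± 0.701315 = [-0.472398, 0.930232]
ρ-limits: (tanh -0.472398, tanh 0.930232) = (-0.440, 0.731)

(-0.440, 0.731)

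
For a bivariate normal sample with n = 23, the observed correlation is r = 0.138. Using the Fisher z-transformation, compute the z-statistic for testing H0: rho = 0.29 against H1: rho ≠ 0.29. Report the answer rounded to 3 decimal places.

Fisher z: atanh(0.138) = 0.138886, atanh(0.29) = 0.298566
z = (z_r − z_0)·√(n−3) = (0.138886 − 0.298566)·√20 = -0.159680 · 4.472136 = -0.714

-0.714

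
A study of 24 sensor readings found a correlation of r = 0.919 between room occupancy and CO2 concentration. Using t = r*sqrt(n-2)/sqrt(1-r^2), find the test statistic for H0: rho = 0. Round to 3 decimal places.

10.933

1 − r² = 1 − 0.844561 = 0.155439;  √(1−r²) = 0.394258
√(n−2) = √22 = 4.690416
t = r·√(n−2)/√(1−r²) = 0.919 · 4.690416 / 0.394258 = 10.933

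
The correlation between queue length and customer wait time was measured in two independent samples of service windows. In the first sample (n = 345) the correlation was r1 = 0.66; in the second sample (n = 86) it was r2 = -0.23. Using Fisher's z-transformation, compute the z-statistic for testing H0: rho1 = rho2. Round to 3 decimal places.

Fisher z-transforms: z1 = atanh(0.66) = 0.792814, z2 = atanh(-0.23) = -0.234189; difference d = 1.027003
Var(d) = 1/342 + 1/83 = 0.0029240 + 0.0120482 = 0.0149722
z = d/√Var(d) = 1.027003 / √0.0149722 = 1.027003 / 0.122361 = 8.393

8.393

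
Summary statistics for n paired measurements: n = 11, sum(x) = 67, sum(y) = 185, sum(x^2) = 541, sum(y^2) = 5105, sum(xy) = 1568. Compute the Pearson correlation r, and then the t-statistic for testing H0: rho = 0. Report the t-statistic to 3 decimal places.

Numerator: nΣxy − (Σx)(Σy) = 11·1568 − (67)(185) = 4853
Denominator: √[(nΣx²−(Σx)²)(nΣy²−(Σy)²)]
  nΣx²−(Σx)² = 11·541 − 4489 = 1462;  nΣy²−(Σy)² = 11·5105 − 34225 = 21930
  √(1462·21930) = √32061660 = 5662.3017
r = 4853 / 5662.3017 = 0.8571
t = r·√(n−2)/√(1−r²) = 0.8571·√9 / √(1−0.734620) = 2.571300 / 0.515150 = 4.991

4.991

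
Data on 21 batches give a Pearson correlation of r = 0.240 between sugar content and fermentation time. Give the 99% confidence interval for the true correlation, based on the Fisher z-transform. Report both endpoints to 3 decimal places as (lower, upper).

z_r = atanh(0.240) = 0.244774;  SE = 1/√(n−3) = 1/√18 = 0.235702
z-limits: 0.244774 ± 2.576·0.235702 = 0.244774 ± 0.607168 = [-0.362394, 0.851942]
ρ-limits: (tanh -0.362394, tanh 0.851942) = (-0.347, 0.692)

(-0.347, 0.692)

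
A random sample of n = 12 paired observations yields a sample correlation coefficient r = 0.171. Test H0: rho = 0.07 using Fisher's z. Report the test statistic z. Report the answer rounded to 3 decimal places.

z_r = atanh(0.171) = 0.172697,  z_0 = atanh(0.07) = 0.070115
SE = 1/√(n−3) = 1/√9 = 0.333333
z = (z_r − z_0)/SE = (0.172697 − 0.070115) / 0.333333 = 0.102582 / 0.333333 = 0.308

0.308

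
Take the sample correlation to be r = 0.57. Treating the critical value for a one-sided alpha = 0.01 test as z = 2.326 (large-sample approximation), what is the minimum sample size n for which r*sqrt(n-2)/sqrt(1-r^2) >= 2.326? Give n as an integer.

14

Need r·√(n−2)/√(1−r²) ≥ 2.326
√(n−2) ≥ 2.326·√(1−0.3249) / 0.57 = 2.326·0.821645 / 0.57 = 3.3529
n−2 ≥ 11.2419  ⇒  n ≥ 13.2419
Smallest integer n = 14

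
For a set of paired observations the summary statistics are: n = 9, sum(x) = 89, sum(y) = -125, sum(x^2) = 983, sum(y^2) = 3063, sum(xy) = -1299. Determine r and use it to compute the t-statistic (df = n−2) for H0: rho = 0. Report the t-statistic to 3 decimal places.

Numerator: nΣxy − (Σx)(Σy) = 9·(-1299) − (89)(-125) = -566
Denominator: √[(nΣx²−(Σx)²)(nΣy²−(Σy)²)]
  nΣx²−(Σx)² = 9·983 − 7921 = 926;  nΣy²−(Σy)² = 9·3063 − 15625 = 11942
  √(926·11942) = √11058292 = 3325.4010
r = -566 / 3325.4010 = -0.1702
t = r·√(n−2)/√(1−r²) = -0.1702·√7 / √(1−0.028968) = -0.450307 / 0.985410 = -0.457

-0.457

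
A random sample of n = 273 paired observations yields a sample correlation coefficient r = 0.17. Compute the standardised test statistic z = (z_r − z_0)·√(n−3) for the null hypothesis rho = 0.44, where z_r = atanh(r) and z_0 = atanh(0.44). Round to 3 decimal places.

-4.939

Fisher z: atanh(0.17) = 0.171667, atanh(0.44) = 0.472231
z = (z_r − z_0)·√(n−3) = (0.171667 − 0.472231)·√270 = -0.300564 · 16.431677 = -4.939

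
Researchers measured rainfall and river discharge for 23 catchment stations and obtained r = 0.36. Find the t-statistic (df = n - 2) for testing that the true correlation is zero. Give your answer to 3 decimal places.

t = r·√(n−2) / √(1−r²) with r = 0.36, n = 23
  = 0.36·√21 / √(1 − 0.1296)
  = 0.36·4.582576 / 0.932952
  = 1.649727 / 0.932952 = 1.768

1.768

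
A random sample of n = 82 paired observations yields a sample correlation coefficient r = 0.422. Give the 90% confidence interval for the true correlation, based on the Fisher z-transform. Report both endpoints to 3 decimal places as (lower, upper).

Fisher z: z_r = atanh(r) = ½·ln((1+0.422)/(1−0.422)) = 0.450123
SE(z) = 1/√(n−3) = 1/√79 = 0.112509
90% ⇒ z* = 1.645; margin = 1.645·0.112509 = 0.185077
CI on z-scale: (0.265046, 0.635200)
Back-transform: tanh(0.265046) = 0.259009, tanh(0.635200) = 0.561622

(0.259, 0.562)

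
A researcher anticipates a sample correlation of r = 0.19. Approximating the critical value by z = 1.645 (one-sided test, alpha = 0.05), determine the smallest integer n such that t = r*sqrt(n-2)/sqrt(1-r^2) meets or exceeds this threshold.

r√(n−2)/√(1−r²) ≥ 1.645  ⇔  n−2 ≥ (1.645)²·(1−r²)/r²
(1−r²)/r² = (1−0.0361)/0.0361 = 26.7008
n ≥ 2 + 2.706025·26.7008 = 2 + 72.2530 = 74.2530
⌈74.2530⌉ = 75

75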